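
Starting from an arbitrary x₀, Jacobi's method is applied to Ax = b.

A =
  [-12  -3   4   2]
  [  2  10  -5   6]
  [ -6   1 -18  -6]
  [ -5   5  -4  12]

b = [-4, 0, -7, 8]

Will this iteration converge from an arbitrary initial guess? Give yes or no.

yes

Diagonal D = diag(-12, 10, -18, 12); L, U strict lower/upper.
Jacobi T = -D⁻¹(L+U): T[2,1] = -(1)/(-18) = +0.0556; T[2,2] = 0.
  T[0,:] = [+0.0000, -0.2500, +0.3333, +0.1667]
  T[1,:] = [-0.2000, +0.0000, +0.5000, -0.6000]
  T[2,:] = [-0.3333, +0.0556, +0.0000, -0.3333]
  T[3,:] = [+0.4167, -0.4167, +0.3333, +0.0000]
|eigenvalues of T|: 0.6429, 0.3677, 0.3677, 0.3355.
ρ(T) = max|λ| = 0.6429; 0.6429 < 1 ⇒ converges.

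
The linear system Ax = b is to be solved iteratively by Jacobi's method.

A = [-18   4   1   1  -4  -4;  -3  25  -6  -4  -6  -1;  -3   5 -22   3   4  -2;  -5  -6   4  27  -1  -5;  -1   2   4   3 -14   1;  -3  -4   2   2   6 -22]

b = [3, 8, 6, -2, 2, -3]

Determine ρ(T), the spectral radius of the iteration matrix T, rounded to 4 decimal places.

0.5100

Let D = diag(-18, 25, -22, 27, -14, -22); L, U the strict triangles.
Jacobi: T = -D⁻¹(L+U), T[2,1] = -(5)/(-22) = +0.2273; T[2,2] = 0.
  T[0,:] = [+0.0000  +0.2222  +0.0556  +0.0556  -0.2222  -0.2222]
  T[1,:] = [+0.1200  +0.0000  +0.2400  +0.1600  +0.2400  +0.0400]
  T[2,:] = [-0.1364  +0.2273  +0.0000  +0.1364  +0.1818  -0.0909]
  T[3,:] = [+0.1852  +0.2222  -0.1481  +0.0000  +0.0370  +0.1852]
  T[4,:] = [-0.0714  +0.1429  +0.2857  +0.2143  +0.0000  +0.0714]
  T[5,:] = [-0.1364  -0.1818  +0.0909  +0.0909  +0.2727  +0.0000]
|eigenvalues of T|: 0.5100, 0.3173, 0.3173, 0.2799, 0.2696, 0.0362.
ρ = 0.5100; 0.5100 < 1 ⇒ converges.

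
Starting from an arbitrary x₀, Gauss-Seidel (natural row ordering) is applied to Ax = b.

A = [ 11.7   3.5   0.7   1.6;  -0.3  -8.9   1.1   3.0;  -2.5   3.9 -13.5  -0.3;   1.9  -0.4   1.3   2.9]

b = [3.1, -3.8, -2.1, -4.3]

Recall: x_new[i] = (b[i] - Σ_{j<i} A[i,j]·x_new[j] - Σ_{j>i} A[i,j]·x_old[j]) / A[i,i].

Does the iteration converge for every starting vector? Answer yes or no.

Let D = diag(11.7, -8.9, -13.5, 2.9); L, U the strict triangles.
GS T = -(D+L)⁻¹U: row 0 first, T[0,2] = -(0.7)/(11.7) = -0.0598; later rows by forward substitution.
  T[0,:] = [+0.0000 -0.2991 -0.0598 -0.1368]
  T[1,:] = [+0.0000 +0.0101 +0.1256 +0.3417]
  T[2,:] = [+0.0000 +0.0583 +0.0474 +0.1018]
  T[3,:] = [+0.0000 +0.1712 +0.0353 +0.0911]
|eigenvalues of T|: 0.3343, 0.1941, 0.0083, 0.0000.
spectral radius ρ = 0.3343; 0.3343 < 1: convergent.

yes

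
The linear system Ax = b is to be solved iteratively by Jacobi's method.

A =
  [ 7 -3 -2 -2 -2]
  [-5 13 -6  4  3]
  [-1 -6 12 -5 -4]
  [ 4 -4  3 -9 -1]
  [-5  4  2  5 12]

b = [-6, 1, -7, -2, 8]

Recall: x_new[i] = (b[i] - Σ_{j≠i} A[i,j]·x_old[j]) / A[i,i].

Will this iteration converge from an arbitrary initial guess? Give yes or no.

Write A = D+L+U with D = diag(7, 13, 12, -9, 12).
Jacobi T = -D⁻¹(L+U): T[3,4] = -(-1)/(-9) = -0.1111; T[3,3] = 0.
  T[0,:] = [+0.0000  +0.4286  +0.2857  +0.2857  +0.2857]
  T[1,:] = [+0.3846  +0.0000  +0.4615  -0.3077  -0.2308]
  T[2,:] = [+0.0833  +0.5000  +0.0000  +0.4167  +0.3333]
  T[3,:] = [+0.4444  -0.4444  +0.3333  +0.0000  -0.1111]
  T[4,:] = [+0.4167  -0.3333  -0.1667  -0.4167  +0.0000]
|λ(T)| sorted: 1.1291, 0.7282, 0.3382, 0.3382, 0.2243.
ρ = 1.1291; 1.1291 > 1 ⇒ diverges.

no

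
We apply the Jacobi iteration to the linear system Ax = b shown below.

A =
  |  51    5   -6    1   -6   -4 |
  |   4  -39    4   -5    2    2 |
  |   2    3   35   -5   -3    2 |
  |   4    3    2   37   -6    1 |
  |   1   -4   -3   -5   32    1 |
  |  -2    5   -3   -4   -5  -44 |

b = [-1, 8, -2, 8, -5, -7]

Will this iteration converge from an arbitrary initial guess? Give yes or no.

yes

Diagonal D = diag(51, -39, 35, 37, 32, -44); L, U strict lower/upper.
T_J = -D⁻¹(L+U): T[4,5] = -(1)/(32) = -0.0312; T[4,4] = 0.
  T[0,:] = [+0.0000 -0.0980 +0.1176 -0.0196 +0.1176 +0.0784]
  T[1,:] = [+0.1026 +0.0000 +0.1026 -0.1282 +0.0513 +0.0513]
  T[2,:] = [-0.0571 -0.0857 +0.0000 +0.1429 +0.0857 -0.0571]
  T[3,:] = [-0.1081 -0.0811 -0.0541 +0.0000 +0.1622 -0.0270]
  T[4,:] = [-0.0312 +0.1250 +0.0938 +0.1562 +0.0000 -0.0312]
  T[5,:] = [-0.0455 +0.1136 -0.0682 -0.0909 -0.1136 +0.0000]
moduli |λ_i(T)| = 0.2376, 0.1873, 0.1343, 0.1343, 0.0605, 0.0605.
ρ(T) = max|λ| = 0.2376; 0.2376 < 1 ⇒ converges.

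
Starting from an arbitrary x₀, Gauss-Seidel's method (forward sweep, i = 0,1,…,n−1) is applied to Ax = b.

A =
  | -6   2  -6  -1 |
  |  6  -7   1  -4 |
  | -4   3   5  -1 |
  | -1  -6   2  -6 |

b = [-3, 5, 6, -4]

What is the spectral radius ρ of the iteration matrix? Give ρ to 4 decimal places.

Let D = diag(-6, -7, 5, -6); L, U the strict triangles.
GS T = -(D+L)⁻¹U: row 0 first, T[0,2] = -(-6)/(-6) = -1.0000; later rows by forward substitution.
  T[0,:] = [+0.0000  +0.3333  -1.0000  -0.1667]
  T[1,:] = [+0.0000  +0.2857  -0.7143  -0.7143]
  T[2,:] = [+0.0000  +0.0952  -0.3714  +0.4952]
  T[3,:] = [+0.0000  -0.3095  +0.7571  +0.9071]
moduli |λ_i(T)| = 1.3485, 0.5293, 0.0022, 0.0000.
ρ = 1.3485; 1.3485 > 1, so it fails to converge.

1.3485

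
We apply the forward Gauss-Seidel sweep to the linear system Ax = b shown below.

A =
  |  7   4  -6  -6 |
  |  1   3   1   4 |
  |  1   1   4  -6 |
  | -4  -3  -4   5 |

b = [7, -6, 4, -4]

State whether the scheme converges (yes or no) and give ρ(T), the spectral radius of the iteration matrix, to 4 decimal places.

Write A = D+L+U with D = diag(7, 3, 4, 5).
Gauss-Seidel: T = -(D+L)⁻¹U, row 0 first, T[0,2] = -(-6)/(7) = +0.8571; later rows by forward substitution.
  T[0,:] = [+0.0000, -0.5714, +0.8571, +0.8571]
  T[1,:] = [+0.0000, +0.1905, -0.6190, -1.6190]
  T[2,:] = [+0.0000, +0.0952, -0.0595, +1.6905]
  T[3,:] = [+0.0000, -0.2667, +0.2667, +1.0667]
|roots of det(T-λI)|: 1.6893, 0.3678, 0.3678, 0.0000.
spectral radius ρ = 1.6893; 1.6893 > 1: divergent.

no, ρ = 1.6893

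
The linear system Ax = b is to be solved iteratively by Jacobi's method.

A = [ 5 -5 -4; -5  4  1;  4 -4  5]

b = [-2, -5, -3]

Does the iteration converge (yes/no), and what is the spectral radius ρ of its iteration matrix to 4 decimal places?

no, ρ = 1.1359

Diagonal D = diag(5, 4, 5); L, U strict lower/upper.
T_J = -D⁻¹(L+U): T[2,0] = -(4)/(5) = -0.8000; T[2,2] = 0.
  T[0,:] = [+0.0000 +1.0000 +0.8000]
  T[1,:] = [+1.2500 +0.0000 -0.2500]
  T[2,:] = [-0.8000 +0.8000 +0.0000]
eigenvalue magnitudes: 1.1359, 0.9383, 0.9383.
spectral radius ρ = 1.1359; 1.1359 > 1, so it fails to converge.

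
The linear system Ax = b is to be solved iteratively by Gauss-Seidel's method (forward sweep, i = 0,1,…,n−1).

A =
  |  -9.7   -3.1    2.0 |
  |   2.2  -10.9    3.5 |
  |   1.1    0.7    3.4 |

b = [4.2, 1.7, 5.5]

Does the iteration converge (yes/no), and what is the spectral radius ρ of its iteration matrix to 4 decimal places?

yes, ρ = 0.3122

Split A = D + L + U, D = diag(-9.7, -10.9, 3.4).
T_GS = -(D+L)⁻¹U: row 0 first, T[0,2] = -(2)/(-9.7) = +0.2062; later rows by forward substitution.
  T[0,:] = [+0.0000, -0.3196, +0.2062]
  T[1,:] = [+0.0000, -0.0645, +0.3627]
  T[2,:] = [+0.0000, +0.1167, -0.1414]
eigenvalue magnitudes: 0.3122, 0.1063, 0.0000.
ρ = 0.3122; 0.3122 < 1 ⇒ converges.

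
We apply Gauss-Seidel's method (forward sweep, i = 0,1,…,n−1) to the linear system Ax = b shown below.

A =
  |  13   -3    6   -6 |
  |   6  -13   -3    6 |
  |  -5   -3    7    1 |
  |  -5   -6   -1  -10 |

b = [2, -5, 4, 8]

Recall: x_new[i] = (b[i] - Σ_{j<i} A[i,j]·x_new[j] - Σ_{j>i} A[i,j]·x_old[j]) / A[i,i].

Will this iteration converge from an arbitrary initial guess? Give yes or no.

Let D = diag(13, -13, 7, -10); L, U the strict triangles.
Gauss-Seidel: T = -(D+L)⁻¹U, row 0 first, T[0,1] = -(-3)/(13) = +0.2308; later rows by forward substitution.
  T[0,:] = [+0.0000 +0.2308 -0.4615 +0.4615]
  T[1,:] = [+0.0000 +0.1065 -0.4438 +0.6746]
  T[2,:] = [+0.0000 +0.2105 -0.5199 +0.4759]
  T[3,:] = [+0.0000 -0.2003 +0.5490 -0.6831]
|λ(T)| sorted: 0.8808, 0.1933, 0.0223, 0.0000.
ρ(T) = max|λ| = 0.8808; 0.8808 < 1 ⇒ converges.

yes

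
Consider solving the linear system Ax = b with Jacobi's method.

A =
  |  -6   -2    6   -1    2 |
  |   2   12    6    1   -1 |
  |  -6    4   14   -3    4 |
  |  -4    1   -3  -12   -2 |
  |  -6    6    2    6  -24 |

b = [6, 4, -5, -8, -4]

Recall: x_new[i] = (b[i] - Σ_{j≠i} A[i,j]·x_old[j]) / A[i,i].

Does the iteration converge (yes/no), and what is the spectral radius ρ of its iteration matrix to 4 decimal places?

Diagonal D = diag(-6, 12, 14, -12, -24); L, U strict lower/upper.
T_J = -D⁻¹(L+U): T[4,3] = -(6)/(-24) = +0.2500; T[4,4] = 0.
  T[0,:] = [+0.0000 -0.3333 +1.0000 -0.1667 +0.3333]
  T[1,:] = [-0.1667 +0.0000 -0.5000 -0.0833 +0.0833]
  T[2,:] = [+0.4286 -0.2857 +0.0000 +0.2143 -0.2857]
  T[3,:] = [-0.3333 +0.0833 -0.2500 +0.0000 -0.1667]
  T[4,:] = [-0.2500 +0.2500 +0.0833 +0.2500 +0.0000]
|roots of det(T-λI)|: 0.8648, 0.5803, 0.3078, 0.3078, 0.3043.
spectral radius ρ = 0.8648; 0.8648 < 1 ⇒ converges.

yes, ρ = 0.8648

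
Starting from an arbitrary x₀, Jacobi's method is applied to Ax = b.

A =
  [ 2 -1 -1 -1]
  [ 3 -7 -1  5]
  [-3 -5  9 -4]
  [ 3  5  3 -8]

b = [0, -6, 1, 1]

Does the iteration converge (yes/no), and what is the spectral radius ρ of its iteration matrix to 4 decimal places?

Let D = diag(2, -7, 9, -8); L, U the strict triangles.
Jacobi: T = -D⁻¹(L+U), T[3,1] = -(5)/(-8) = +0.6250; T[3,3] = 0.
  T[0,:] = [+0.0000, +0.5000, +0.5000, +0.5000]
  T[1,:] = [+0.4286, +0.0000, -0.1429, +0.7143]
  T[2,:] = [+0.3333, +0.5556, +0.0000, +0.4444]
  T[3,:] = [+0.3750, +0.6250, +0.3750, +0.0000]
eigenvalue magnitudes: 1.2828, 0.5827, 0.3679, 0.3679.
ρ = 1.2828; 1.2828 > 1, so it fails to converge.

no, ρ = 1.2828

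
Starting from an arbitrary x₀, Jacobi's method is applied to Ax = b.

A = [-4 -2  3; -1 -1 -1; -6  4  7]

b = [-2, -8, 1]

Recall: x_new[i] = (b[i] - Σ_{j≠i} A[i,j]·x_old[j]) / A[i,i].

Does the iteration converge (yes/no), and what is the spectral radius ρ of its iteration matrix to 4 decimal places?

no, ρ = 1.5105

A = D + L + U where D = diag(-4, -1, 7).
Jacobi T = -D⁻¹(L+U): T[0,1] = -(-2)/(-4) = -0.5000; T[0,0] = 0.
  T[0,:] = [+0.0000  -0.5000  +0.7500]
  T[1,:] = [-1.0000  +0.0000  -1.0000]
  T[2,:] = [+0.8571  -0.5714  +0.0000]
eigenvalue magnitudes: 1.5105, 0.8100, 0.7006.
ρ = 1.5105; 1.5105 > 1, so it fails to converge.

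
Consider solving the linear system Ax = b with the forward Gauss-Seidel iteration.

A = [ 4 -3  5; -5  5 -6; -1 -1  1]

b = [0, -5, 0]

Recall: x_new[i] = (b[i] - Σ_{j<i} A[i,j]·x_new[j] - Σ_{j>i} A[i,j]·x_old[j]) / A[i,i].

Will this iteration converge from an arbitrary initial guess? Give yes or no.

no

Write A = D+L+U with D = diag(4, 5, 1).
Gauss-Seidel: T = -(D+L)⁻¹U, row 0 first, T[0,2] = -(5)/(4) = -1.2500; later rows by forward substitution.
  T[0,:] = [+0.0000, +0.7500, -1.2500]
  T[1,:] = [+0.0000, +0.7500, -0.0500]
  T[2,:] = [+0.0000, +1.5000, -1.3000]
|eigenvalues of T|: 1.2627, 0.7127, 0.0000.
spectral radius ρ = 1.2627; 1.2627 > 1 ⇒ diverges.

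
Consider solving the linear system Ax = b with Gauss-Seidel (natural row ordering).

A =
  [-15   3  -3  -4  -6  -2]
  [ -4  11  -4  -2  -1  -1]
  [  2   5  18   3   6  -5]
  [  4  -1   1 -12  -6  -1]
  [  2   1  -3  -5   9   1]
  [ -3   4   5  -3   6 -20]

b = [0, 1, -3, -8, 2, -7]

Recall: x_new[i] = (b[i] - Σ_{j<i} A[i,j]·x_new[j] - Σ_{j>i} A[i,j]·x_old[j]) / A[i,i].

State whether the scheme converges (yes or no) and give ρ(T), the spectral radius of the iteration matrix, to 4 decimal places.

yes, ρ = 0.5234

Let D = diag(-15, 11, 18, -12, 9, -20); L, U the strict triangles.
Gauss-Seidel: T = -(D+L)⁻¹U, row 0 first, T[0,5] = -(-2)/(-15) = -0.1333; later rows by forward substitution.
  T[0,:] = [+0.0000  +0.2000  -0.2000  -0.2667  -0.4000  -0.1333]
  T[1,:] = [+0.0000  +0.0727  +0.2909  +0.0848  -0.0545  +0.0424]
  T[2,:] = [+0.0000  -0.0424  -0.0586  -0.1606  -0.2737  +0.2808]
  T[3,:] = [+0.0000  +0.0571  -0.0958  -0.1093  -0.6516  -0.1079]
  T[4,:] = [+0.0000  -0.0350  -0.0606  -0.0645  -0.3583  -0.0525]
  T[5,:] = [+0.0000  -0.0451  +0.0697  +0.0139  -0.0291  +0.0991]
|roots of det(T-λI)|: 0.5234, 0.2034, 0.2034, 0.1822, 0.0256, 0.0000.
spectral radius ρ = 0.5234; 0.5234 < 1 ⇒ converges.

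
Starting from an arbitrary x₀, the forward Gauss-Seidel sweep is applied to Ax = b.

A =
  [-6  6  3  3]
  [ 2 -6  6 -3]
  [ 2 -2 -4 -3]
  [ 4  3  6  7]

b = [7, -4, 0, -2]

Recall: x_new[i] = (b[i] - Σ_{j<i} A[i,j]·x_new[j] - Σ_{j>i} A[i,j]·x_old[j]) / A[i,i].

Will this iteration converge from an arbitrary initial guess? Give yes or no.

no

Split A = D + L + U, D = diag(-6, -6, -4, 7).
Gauss-Seidel: T = -(D+L)⁻¹U, row 0 first, T[0,1] = -(6)/(-6) = +1.0000; later rows by forward substitution.
  T[0,:] = [+0.0000  +1.0000  +0.5000  +0.5000]
  T[1,:] = [+0.0000  +0.3333  +1.1667  -0.3333]
  T[2,:] = [+0.0000  +0.3333  -0.3333  -0.3333]
  T[3,:] = [+0.0000  -1.0000  -0.5000  +0.1429]
|eigenvalues of T|: 1.2343, 0.5892, 0.5892, 0.0000.
spectral radius ρ = 1.2343; 1.2343 > 1: divergent.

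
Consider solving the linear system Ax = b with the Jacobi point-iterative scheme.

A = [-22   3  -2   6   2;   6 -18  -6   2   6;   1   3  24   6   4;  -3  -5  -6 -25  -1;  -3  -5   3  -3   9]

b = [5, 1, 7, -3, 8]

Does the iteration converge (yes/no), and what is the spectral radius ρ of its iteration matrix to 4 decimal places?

Split A = D + L + U, D = diag(-22, -18, 24, -25, 9).
Jacobi: T = -D⁻¹(L+U), T[3,4] = -(-1)/(-25) = -0.0400; T[3,3] = 0.
  T[0,:] = [+0.0000  +0.1364  -0.0909  +0.2727  +0.0909]
  T[1,:] = [+0.3333  +0.0000  -0.3333  +0.1111  +0.3333]
  T[2,:] = [-0.0417  -0.1250  +0.0000  -0.2500  -0.1667]
  T[3,:] = [-0.1200  -0.2000  -0.2400  +0.0000  -0.0400]
  T[4,:] = [+0.3333  +0.5556  -0.3333  +0.3333  +0.0000]
|roots of det(T-λI)|: 0.6050, 0.4475, 0.3326, 0.1746, 0.0006.
ρ = 0.6050; 0.6050 < 1, so it converges for any x₀.

yes, ρ = 0.6050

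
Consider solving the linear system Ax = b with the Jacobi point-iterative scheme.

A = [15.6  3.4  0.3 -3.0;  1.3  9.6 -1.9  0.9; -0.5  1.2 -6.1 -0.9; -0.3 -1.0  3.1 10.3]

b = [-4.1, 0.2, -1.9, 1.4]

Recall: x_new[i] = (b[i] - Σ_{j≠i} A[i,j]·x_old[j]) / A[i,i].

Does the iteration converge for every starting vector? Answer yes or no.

Split A = D + L + U, D = diag(15.6, 9.6, -6.1, 10.3).
Jacobi T = -D⁻¹(L+U): T[2,0] = -(-0.5)/(-6.1) = -0.0820; T[2,2] = 0.
  T[0,:] = [+0.0000 -0.2179 -0.0192 +0.1923]
  T[1,:] = [-0.1354 +0.0000 +0.1979 -0.0938]
  T[2,:] = [-0.0820 +0.1967 +0.0000 -0.1475]
  T[3,:] = [+0.0291 +0.0971 -0.3010 +0.0000]
|eigenvalues of T|: 0.3736, 0.2862, 0.0602, 0.0602.
spectral radius ρ = 0.3736; 0.3736 < 1: convergent.

yes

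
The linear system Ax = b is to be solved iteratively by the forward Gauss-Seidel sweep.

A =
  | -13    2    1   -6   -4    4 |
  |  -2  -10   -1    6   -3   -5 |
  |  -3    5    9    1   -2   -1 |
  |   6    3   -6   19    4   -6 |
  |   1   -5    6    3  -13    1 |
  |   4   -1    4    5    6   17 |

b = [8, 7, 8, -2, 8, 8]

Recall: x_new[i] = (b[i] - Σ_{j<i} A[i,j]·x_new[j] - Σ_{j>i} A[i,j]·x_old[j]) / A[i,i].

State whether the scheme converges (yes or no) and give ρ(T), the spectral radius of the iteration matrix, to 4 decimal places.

Diagonal D = diag(-13, -10, 9, 19, -13, 17); L, U strict lower/upper.
GS T = -(D+L)⁻¹U: row 0 first, T[0,1] = -(2)/(-13) = +0.1538; later rows by forward substitution.
  T[0,:] = [+0.0000  +0.1538  +0.0769  -0.4615  -0.3077  +0.3077]
  T[1,:] = [+0.0000  -0.0308  -0.1154  +0.6923  -0.2385  -0.5615]
  T[2,:] = [+0.0000  +0.0684  +0.0897  -0.6496  +0.2521  +0.5256]
  T[3,:] = [+0.0000  -0.0221  +0.0223  -0.1687  +0.0039  +0.4733]
  T[4,:] = [+0.0000  +0.0501  +0.0969  -0.6405  +0.1853  +0.6684]
  T[5,:] = [+0.0000  -0.0653  -0.0867  +0.5778  -0.0675  -0.6042]
moduli |λ_i(T)| = 0.8788, 0.1763, 0.1763, 0.0282, 0.0084, 0.0000.
spectral radius ρ = 0.8788; 0.8788 < 1 ⇒ converges.

yes, ρ = 0.8788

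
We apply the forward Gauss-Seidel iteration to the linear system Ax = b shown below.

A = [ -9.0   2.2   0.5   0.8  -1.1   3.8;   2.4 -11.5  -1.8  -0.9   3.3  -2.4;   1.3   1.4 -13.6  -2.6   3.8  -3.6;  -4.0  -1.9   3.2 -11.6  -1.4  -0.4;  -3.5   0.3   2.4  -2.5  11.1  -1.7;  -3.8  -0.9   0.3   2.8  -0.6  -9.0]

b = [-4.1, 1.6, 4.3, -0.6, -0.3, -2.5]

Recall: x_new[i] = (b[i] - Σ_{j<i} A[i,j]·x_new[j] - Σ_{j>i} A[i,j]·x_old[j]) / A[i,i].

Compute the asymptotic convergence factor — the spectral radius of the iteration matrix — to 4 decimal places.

Split A = D + L + U, D = diag(-9, -11.5, -13.6, -11.6, 11.1, -9).
T_GS = -(D+L)⁻¹U: row 0 first, T[0,2] = -(0.5)/(-9) = +0.0556; later rows by forward substitution.
  T[0,:] = [+0.0000 +0.2444 +0.0556 +0.0889 -0.1222 +0.4222]
  T[1,:] = [+0.0000 +0.0510 -0.1449 -0.0597 +0.2614 -0.1206]
  T[2,:] = [+0.0000 +0.0286 -0.0096 -0.1888 +0.2946 -0.2368]
  T[3,:] = [+0.0000 -0.0848 +0.0019 -0.0730 -0.0401 -0.2256]
  T[4,:] = [+0.0000 +0.0504 +0.0239 +0.0540 -0.1183 +0.2899]
  T[5,:] = [+0.0000 -0.1371 -0.0103 -0.0642 +0.0307 -0.2636]
|eigenvalues of T|: 0.5047, 0.1669, 0.1669, 0.0704, 0.0577, 0.0000.
spectral radius ρ = 0.5047; 0.5047 < 1, so it converges for any x₀.

0.5047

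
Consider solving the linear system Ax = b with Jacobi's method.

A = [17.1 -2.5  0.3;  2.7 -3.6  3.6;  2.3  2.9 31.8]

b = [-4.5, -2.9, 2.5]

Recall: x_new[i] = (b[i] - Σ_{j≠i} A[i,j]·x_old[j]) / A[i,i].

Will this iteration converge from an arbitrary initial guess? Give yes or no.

yes

Diagonal D = diag(17.1, -3.6, 31.8); L, U strict lower/upper.
Jacobi T = -D⁻¹(L+U): T[2,0] = -(2.3)/(31.8) = -0.0723; T[2,2] = 0.
  T[0,:] = [+0.0000  +0.1462  -0.0175]
  T[1,:] = [+0.7500  +0.0000  +1.0000]
  T[2,:] = [-0.0723  -0.0912  +0.0000]
|λ(T)| sorted: 0.2418, 0.1969, 0.1969.
spectral radius ρ = 0.2418; 0.2418 < 1: convergent.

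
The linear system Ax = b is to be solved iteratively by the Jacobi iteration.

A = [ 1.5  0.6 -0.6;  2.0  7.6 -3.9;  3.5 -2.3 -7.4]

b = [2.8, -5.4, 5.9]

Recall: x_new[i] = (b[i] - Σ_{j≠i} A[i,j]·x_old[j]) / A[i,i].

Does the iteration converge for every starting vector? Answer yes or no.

Write A = D+L+U with D = diag(1.5, 7.6, -7.4).
T_J = -D⁻¹(L+U): T[0,1] = -(0.6)/(1.5) = -0.4000; T[0,0] = 0.
  T[0,:] = [+0.0000, -0.4000, +0.4000]
  T[1,:] = [-0.2632, +0.0000, +0.5132]
  T[2,:] = [+0.4730, -0.3108, +0.0000]
|eigenvalues of T|: 0.5108, 0.3550, 0.3550.
spectral radius ρ = 0.5108; 0.5108 < 1, so it converges for any x₀.

yes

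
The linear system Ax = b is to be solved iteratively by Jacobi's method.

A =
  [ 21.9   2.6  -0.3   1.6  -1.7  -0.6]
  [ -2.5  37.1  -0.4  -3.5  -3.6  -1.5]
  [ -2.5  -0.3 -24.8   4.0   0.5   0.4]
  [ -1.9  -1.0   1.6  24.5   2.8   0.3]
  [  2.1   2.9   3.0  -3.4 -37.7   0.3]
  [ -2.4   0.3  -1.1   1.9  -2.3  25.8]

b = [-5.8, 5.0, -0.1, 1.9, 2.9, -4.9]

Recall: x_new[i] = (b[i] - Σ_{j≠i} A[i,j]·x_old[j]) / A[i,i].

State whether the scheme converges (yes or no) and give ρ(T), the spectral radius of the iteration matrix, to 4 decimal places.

Write A = D+L+U with D = diag(21.9, 37.1, -24.8, 24.5, -37.7, 25.8).
Jacobi T = -D⁻¹(L+U): T[4,0] = -(2.1)/(-37.7) = +0.0557; T[4,4] = 0.
  T[0,:] = [+0.0000, -0.1187, +0.0137, -0.0731, +0.0776, +0.0274]
  T[1,:] = [+0.0674, +0.0000, +0.0108, +0.0943, +0.0970, +0.0404]
  T[2,:] = [-0.1008, -0.0121, +0.0000, +0.1613, +0.0202, +0.0161]
  T[3,:] = [+0.0776, +0.0408, -0.0653, +0.0000, -0.1143, -0.0122]
  T[4,:] = [+0.0557, +0.0769, +0.0796, -0.0902, +0.0000, +0.0080]
  T[5,:] = [+0.0930, -0.0116, +0.0426, -0.0736, +0.0891, +0.0000]
eigenvalue magnitudes: 0.1978, 0.1562, 0.1562, 0.0833, 0.0322, 0.0320.
spectral radius ρ = 0.1978; 0.1978 < 1, so it converges for any x₀.

yes, ρ = 0.1978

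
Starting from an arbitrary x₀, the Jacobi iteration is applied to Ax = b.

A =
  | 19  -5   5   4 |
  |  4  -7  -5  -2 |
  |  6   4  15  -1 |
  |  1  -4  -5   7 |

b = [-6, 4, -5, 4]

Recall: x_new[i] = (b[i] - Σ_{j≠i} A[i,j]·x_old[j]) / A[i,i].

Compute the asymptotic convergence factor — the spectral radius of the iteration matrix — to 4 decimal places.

Write A = D+L+U with D = diag(19, -7, 15, 7).
Jacobi T = -D⁻¹(L+U): T[3,0] = -(1)/(7) = -0.1429; T[3,3] = 0.
  T[0,:] = [+0.0000 +0.2632 -0.2632 -0.2105]
  T[1,:] = [+0.5714 +0.0000 -0.7143 -0.2857]
  T[2,:] = [-0.4000 -0.2667 +0.0000 +0.0667]
  T[3,:] = [-0.1429 +0.5714 +0.7143 +0.0000]
|λ(T)| sorted: 0.7597, 0.3679, 0.3679, 0.1288.
ρ(T) = max|λ| = 0.7597; 0.7597 < 1 ⇒ converges.

0.7597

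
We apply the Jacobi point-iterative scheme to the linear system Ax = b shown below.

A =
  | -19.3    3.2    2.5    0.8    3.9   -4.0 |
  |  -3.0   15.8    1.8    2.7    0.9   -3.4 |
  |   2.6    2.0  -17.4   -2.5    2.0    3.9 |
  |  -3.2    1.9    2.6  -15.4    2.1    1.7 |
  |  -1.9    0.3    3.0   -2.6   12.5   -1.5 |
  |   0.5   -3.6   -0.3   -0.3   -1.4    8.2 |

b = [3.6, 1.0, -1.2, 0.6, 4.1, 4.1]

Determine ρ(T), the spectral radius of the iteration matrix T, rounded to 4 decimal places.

A = D + L + U where D = diag(-19.3, 15.8, -17.4, -15.4, 12.5, 8.2).
Jacobi: T = -D⁻¹(L+U), T[0,5] = -(-4)/(-19.3) = -0.2073; T[0,0] = 0.
  T[0,:] = [+0.0000 +0.1658 +0.1295 +0.0415 +0.2021 -0.2073]
  T[1,:] = [+0.1899 +0.0000 -0.1139 -0.1709 -0.0570 +0.2152]
  T[2,:] = [+0.1494 +0.1149 +0.0000 -0.1437 +0.1149 +0.2241]
  T[3,:] = [-0.2078 +0.1234 +0.1688 +0.0000 +0.1364 +0.1104]
  T[4,:] = [+0.1520 -0.0240 -0.2400 +0.2080 +0.0000 +0.1200]
  T[5,:] = [-0.0610 +0.4390 +0.0366 +0.0366 +0.1707 +0.0000]
|roots of det(T-λI)|: 0.5106, 0.2364, 0.2364, 0.1828, 0.0769, 0.0559.
ρ = 0.5106; 0.5106 < 1, so it converges for any x₀.

0.5106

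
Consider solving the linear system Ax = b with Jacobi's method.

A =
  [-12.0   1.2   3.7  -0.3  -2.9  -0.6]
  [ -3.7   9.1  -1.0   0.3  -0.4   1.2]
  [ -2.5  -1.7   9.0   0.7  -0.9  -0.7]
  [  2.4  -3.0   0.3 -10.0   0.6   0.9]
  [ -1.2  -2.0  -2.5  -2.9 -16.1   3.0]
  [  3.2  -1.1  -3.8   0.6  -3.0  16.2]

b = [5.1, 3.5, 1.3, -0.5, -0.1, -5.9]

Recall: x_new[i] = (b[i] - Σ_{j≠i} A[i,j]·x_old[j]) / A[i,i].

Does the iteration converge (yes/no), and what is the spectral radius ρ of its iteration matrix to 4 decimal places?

Write A = D+L+U with D = diag(-12, 9.1, 9, -10, -16.1, 16.2).
Jacobi: T = -D⁻¹(L+U), T[2,5] = -(-0.7)/(9) = +0.0778; T[2,2] = 0.
  T[0,:] = [+0.0000, +0.1000, +0.3083, -0.0250, -0.2417, -0.0500]
  T[1,:] = [+0.4066, +0.0000, +0.1099, -0.0330, +0.0440, -0.1319]
  T[2,:] = [+0.2778, +0.1889, +0.0000, -0.0778, +0.1000, +0.0778]
  T[3,:] = [+0.2400, -0.3000, +0.0300, +0.0000, +0.0600, +0.0900]
  T[4,:] = [-0.0745, -0.1242, -0.1553, -0.1801, +0.0000, +0.1863]
  T[5,:] = [-0.1975, +0.0679, +0.2346, -0.0370, +0.1852, +0.0000]
eigenvalue magnitudes: 0.5024, 0.3761, 0.3761, 0.2651, 0.2108, 0.2108.
ρ = 0.5024; 0.5024 < 1 ⇒ converges.

yes, ρ = 0.5024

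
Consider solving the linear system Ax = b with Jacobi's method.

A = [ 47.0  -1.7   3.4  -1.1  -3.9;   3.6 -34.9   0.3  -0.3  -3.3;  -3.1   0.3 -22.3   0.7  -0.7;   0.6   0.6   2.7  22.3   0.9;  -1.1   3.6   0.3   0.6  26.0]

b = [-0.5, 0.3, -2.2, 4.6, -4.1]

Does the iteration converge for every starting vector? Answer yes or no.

yes

Let D = diag(47, -34.9, -22.3, 22.3, 26); L, U the strict triangles.
Jacobi T = -D⁻¹(L+U): T[0,2] = -(3.4)/(47) = -0.0723; T[0,0] = 0.
  T[0,:] = [+0.0000 +0.0362 -0.0723 +0.0234 +0.0830]
  T[1,:] = [+0.1032 +0.0000 +0.0086 -0.0086 -0.0946]
  T[2,:] = [-0.1390 +0.0135 +0.0000 +0.0314 -0.0314]
  T[3,:] = [-0.0269 -0.0269 -0.1211 +0.0000 -0.0404]
  T[4,:] = [+0.0423 -0.1385 -0.0115 -0.0231 +0.0000]
|roots of det(T-λI)|: 0.1777, 0.1262, 0.1262, 0.0558, 0.0558.
spectral radius ρ = 0.1777; 0.1777 < 1, so it converges for any x₀.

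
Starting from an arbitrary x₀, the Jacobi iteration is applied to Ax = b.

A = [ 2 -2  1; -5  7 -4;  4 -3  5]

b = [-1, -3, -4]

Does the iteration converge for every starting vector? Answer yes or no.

Diagonal D = diag(2, 7, 5); L, U strict lower/upper.
T_J = -D⁻¹(L+U): T[2,0] = -(4)/(5) = -0.8000; T[2,2] = 0.
  T[0,:] = [+0.0000, +1.0000, -0.5000]
  T[1,:] = [+0.7143, +0.0000, +0.5714]
  T[2,:] = [-0.8000, +0.6000, +0.0000]
|λ(T)| sorted: 1.3926, 0.7480, 0.6446.
spectral radius ρ = 1.3926; 1.3926 > 1 ⇒ diverges.

no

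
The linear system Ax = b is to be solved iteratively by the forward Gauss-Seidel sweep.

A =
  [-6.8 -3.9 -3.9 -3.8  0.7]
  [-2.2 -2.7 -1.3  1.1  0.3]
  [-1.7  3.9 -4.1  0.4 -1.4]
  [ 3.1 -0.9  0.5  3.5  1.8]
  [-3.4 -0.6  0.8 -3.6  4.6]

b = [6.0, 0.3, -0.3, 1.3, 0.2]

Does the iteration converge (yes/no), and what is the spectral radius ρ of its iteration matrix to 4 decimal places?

A = D + L + U where D = diag(-6.8, -2.7, -4.1, 3.5, 4.6).
T_GS = -(D+L)⁻¹U: row 0 first, T[0,1] = -(-3.9)/(-6.8) = -0.5735; later rows by forward substitution.
  T[0,:] = [+0.0000 -0.5735 -0.5735 -0.5588 +0.1029]
  T[1,:] = [+0.0000 +0.4673 -0.0142 +0.8627 +0.0272]
  T[2,:] = [+0.0000 +0.6823 +0.2243 +1.1499 -0.3582]
  T[3,:] = [+0.0000 +0.5307 +0.4723 +0.5525 -0.5473]
  T[4,:] = [+0.0000 -0.0663 -0.0952 -0.0681 -0.2864]
moduli |λ_i(T)| = 1.5997, 0.3613, 0.3613, 0.0490, 0.0000.
ρ(T) = max|λ| = 1.5997; 1.5997 > 1 ⇒ diverges.

no, ρ = 1.5997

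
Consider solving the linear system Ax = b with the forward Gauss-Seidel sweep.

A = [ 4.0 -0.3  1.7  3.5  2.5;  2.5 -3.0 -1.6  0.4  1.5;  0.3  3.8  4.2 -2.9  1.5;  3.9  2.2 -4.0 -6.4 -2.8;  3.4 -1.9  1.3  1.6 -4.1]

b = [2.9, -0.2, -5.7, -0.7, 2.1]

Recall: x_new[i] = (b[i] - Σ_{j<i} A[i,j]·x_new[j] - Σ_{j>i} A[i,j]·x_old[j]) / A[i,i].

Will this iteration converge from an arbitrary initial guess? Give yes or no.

no

Split A = D + L + U, D = diag(4, -3, 4.2, -6.4, -4.1).
GS T = -(D+L)⁻¹U: row 0 first, T[0,2] = -(1.7)/(4) = -0.4250; later rows by forward substitution.
  T[0,:] = [+0.0000 +0.0750 -0.4250 -0.8750 -0.6250]
  T[1,:] = [+0.0000 +0.0625 -0.8875 -0.5958 -0.0208]
  T[2,:] = [+0.0000 -0.0619 +0.8333 +1.2921 -0.2937]
  T[3,:] = [+0.0000 +0.1059 -1.0849 -1.5456 -0.6420]
  T[4,:] = [+0.0000 +0.0549 -0.1003 -0.6430 -0.8523]
|roots of det(T-λI)|: 1.5821, 0.5617, 0.5617, 0.0201, 0.0000.
ρ = 1.5821; 1.5821 > 1, so it fails to converge.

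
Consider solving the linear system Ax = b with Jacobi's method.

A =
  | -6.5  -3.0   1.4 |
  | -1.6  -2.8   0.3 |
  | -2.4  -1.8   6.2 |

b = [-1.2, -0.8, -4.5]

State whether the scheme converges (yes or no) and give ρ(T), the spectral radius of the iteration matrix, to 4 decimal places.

yes, ρ = 0.6776

Write A = D+L+U with D = diag(-6.5, -2.8, 6.2).
Jacobi T = -D⁻¹(L+U): T[0,1] = -(-3)/(-6.5) = -0.4615; T[0,0] = 0.
  T[0,:] = [+0.0000, -0.4615, +0.2154]
  T[1,:] = [-0.5714, +0.0000, +0.1071]
  T[2,:] = [+0.3871, +0.2903, +0.0000]
moduli |λ_i(T)| = 0.6776, 0.5227, 0.1549.
ρ(T) = max|λ| = 0.6776; 0.6776 < 1 ⇒ converges.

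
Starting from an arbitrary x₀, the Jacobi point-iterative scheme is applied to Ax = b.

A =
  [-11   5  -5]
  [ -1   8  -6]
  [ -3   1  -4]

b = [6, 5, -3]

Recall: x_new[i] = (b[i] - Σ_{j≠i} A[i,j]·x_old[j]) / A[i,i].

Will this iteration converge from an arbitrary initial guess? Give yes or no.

A = D + L + U where D = diag(-11, 8, -4).
Jacobi: T = -D⁻¹(L+U), T[2,0] = -(-3)/(-4) = -0.7500; T[2,2] = 0.
  T[0,:] = [+0.0000, +0.4545, -0.4545]
  T[1,:] = [+0.1250, +0.0000, +0.7500]
  T[2,:] = [-0.7500, +0.2500, +0.0000]
eigenvalue magnitudes: 0.9348, 0.5373, 0.5373.
spectral radius ρ = 0.9348; 0.9348 < 1, so it converges for any x₀.

yes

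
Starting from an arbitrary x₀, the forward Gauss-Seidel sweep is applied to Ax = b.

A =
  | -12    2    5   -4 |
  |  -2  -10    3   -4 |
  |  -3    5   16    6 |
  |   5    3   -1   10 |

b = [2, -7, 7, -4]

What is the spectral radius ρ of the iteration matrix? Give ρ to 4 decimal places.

A = D + L + U where D = diag(-12, -10, 16, 10).
T_GS = -(D+L)⁻¹U: row 0 first, T[0,3] = -(-4)/(-12) = -0.3333; later rows by forward substitution.
  T[0,:] = [+0.0000  +0.1667  +0.4167  -0.3333]
  T[1,:] = [+0.0000  -0.0333  +0.2167  -0.3333]
  T[2,:] = [+0.0000  +0.0417  +0.0104  -0.3333]
  T[3,:] = [+0.0000  -0.0692  -0.2723  +0.2333]
|λ(T)| sorted: 0.5030, 0.1989, 0.0937, 0.0000.
ρ(T) = max|λ| = 0.5030; 0.5030 < 1 ⇒ converges.

0.5030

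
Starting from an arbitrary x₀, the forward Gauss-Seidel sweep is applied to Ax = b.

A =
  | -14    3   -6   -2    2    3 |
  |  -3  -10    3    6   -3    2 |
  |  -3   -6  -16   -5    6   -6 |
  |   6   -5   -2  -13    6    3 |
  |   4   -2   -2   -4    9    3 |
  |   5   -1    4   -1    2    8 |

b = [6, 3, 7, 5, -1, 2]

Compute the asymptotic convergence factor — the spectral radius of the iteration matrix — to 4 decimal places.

0.8949

A = D + L + U where D = diag(-14, -10, -16, -13, 9, 8).
T_GS = -(D+L)⁻¹U: row 0 first, T[0,3] = -(-2)/(-14) = -0.1429; later rows by forward substitution.
  T[0,:] = [+0.0000 +0.2143 -0.4286 -0.1429 +0.1429 +0.2143]
  T[1,:] = [+0.0000 -0.0643 +0.4286 +0.6429 -0.3429 +0.1357]
  T[2,:] = [+0.0000 -0.0161 -0.0804 -0.5268 +0.4768 -0.4661]
  T[3,:] = [+0.0000 +0.1261 -0.3503 -0.2321 +0.5860 +0.3492]
  T[4,:] = [+0.0000 -0.0571 +0.1122 -0.0139 +0.2267 -0.3468]
  T[5,:] = [+0.0000 -0.1039 +0.2898 +0.4075 -0.3540 +0.2464]
eigenvalue magnitudes: 0.8949, 0.3819, 0.3819, 0.2236, 0.0662, 0.0000.
ρ = 0.8949; 0.8949 < 1, so it converges for any x₀.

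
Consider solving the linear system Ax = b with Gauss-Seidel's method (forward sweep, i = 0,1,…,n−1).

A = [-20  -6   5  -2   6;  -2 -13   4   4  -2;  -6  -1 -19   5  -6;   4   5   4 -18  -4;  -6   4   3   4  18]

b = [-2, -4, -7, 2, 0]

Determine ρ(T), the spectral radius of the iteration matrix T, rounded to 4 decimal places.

Split A = D + L + U, D = diag(-20, -13, -19, -18, 18).
T_GS = -(D+L)⁻¹U: row 0 first, T[0,3] = -(-2)/(-20) = -0.1000; later rows by forward substitution.
  T[0,:] = [+0.0000 -0.3000 +0.2500 -0.1000 +0.3000]
  T[1,:] = [+0.0000 +0.0462 +0.2692 +0.3231 -0.2000]
  T[2,:] = [+0.0000 +0.0923 -0.0931 +0.2777 -0.4000]
  T[3,:] = [+0.0000 -0.0333 +0.1096 +0.1292 -0.3000]
  T[4,:] = [+0.0000 -0.1182 +0.0147 -0.1801 +0.2778]
eigenvalue magnitudes: 0.5817, 0.1785, 0.1316, 0.1316, 0.0000.
spectral radius ρ = 0.5817; 0.5817 < 1 ⇒ converges.

0.5817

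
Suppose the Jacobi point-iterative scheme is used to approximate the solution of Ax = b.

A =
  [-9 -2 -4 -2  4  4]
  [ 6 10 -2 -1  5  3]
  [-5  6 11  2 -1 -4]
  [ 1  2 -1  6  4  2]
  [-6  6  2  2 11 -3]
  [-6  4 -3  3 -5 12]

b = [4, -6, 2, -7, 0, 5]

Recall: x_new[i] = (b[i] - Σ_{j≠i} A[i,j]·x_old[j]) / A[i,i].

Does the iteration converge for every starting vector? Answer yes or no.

Let D = diag(-9, 10, 11, 6, 11, 12); L, U the strict triangles.
Jacobi: T = -D⁻¹(L+U), T[1,4] = -(5)/(10) = -0.5000; T[1,1] = 0.
  T[0,:] = [+0.0000 -0.2222 -0.4444 -0.2222 +0.4444 +0.4444]
  T[1,:] = [-0.6000 +0.0000 +0.2000 +0.1000 -0.5000 -0.3000]
  T[2,:] = [+0.4545 -0.5455 +0.0000 -0.1818 +0.0909 +0.3636]
  T[3,:] = [-0.1667 -0.3333 +0.1667 +0.0000 -0.6667 -0.3333]
  T[4,:] = [+0.5455 -0.5455 -0.1818 -0.1818 +0.0000 +0.2727]
  T[5,:] = [+0.5000 -0.3333 +0.2500 -0.2500 +0.4167 +0.0000]
|eigenvalues of T|: 1.1515, 0.6050, 0.3940, 0.3940, 0.2535, 0.0222.
ρ(T) = max|λ| = 1.1515; 1.1515 > 1: divergent.

no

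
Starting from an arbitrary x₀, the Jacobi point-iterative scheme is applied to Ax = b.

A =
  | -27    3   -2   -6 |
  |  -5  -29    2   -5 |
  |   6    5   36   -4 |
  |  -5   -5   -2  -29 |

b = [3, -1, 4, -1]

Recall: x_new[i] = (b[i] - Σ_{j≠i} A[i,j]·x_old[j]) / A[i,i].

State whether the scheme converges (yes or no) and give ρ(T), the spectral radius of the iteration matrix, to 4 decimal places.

yes, ρ = 0.2741

Write A = D+L+U with D = diag(-27, -29, 36, -29).
T_J = -D⁻¹(L+U): T[2,0] = -(6)/(36) = -0.1667; T[2,2] = 0.
  T[0,:] = [+0.0000 +0.1111 -0.0741 -0.2222]
  T[1,:] = [-0.1724 +0.0000 +0.0690 -0.1724]
  T[2,:] = [-0.1667 -0.1389 +0.0000 +0.1111]
  T[3,:] = [-0.1724 -0.1724 -0.0690 +0.0000]
|roots of det(T-λI)|: 0.2741, 0.2116, 0.2116, 0.0429.
ρ = 0.2741; 0.2741 < 1, so it converges for any x₀.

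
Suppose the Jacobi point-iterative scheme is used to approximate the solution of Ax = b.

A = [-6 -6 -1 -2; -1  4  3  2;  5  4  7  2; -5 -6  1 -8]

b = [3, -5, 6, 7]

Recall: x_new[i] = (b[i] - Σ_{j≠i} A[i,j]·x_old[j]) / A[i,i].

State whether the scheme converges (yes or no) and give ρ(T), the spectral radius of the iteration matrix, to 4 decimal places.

no, ρ = 1.2691

A = D + L + U where D = diag(-6, 4, 7, -8).
Jacobi: T = -D⁻¹(L+U), T[1,3] = -(2)/(4) = -0.5000; T[1,1] = 0.
  T[0,:] = [+0.0000  -1.0000  -0.1667  -0.3333]
  T[1,:] = [+0.2500  +0.0000  -0.7500  -0.5000]
  T[2,:] = [-0.7143  -0.5714  +0.0000  -0.2857]
  T[3,:] = [-0.6250  -0.7500  +0.1250  +0.0000]
moduli |λ_i(T)| = 1.2691, 0.7801, 0.7801, 0.1387.
ρ = 1.2691; 1.2691 > 1: divergent.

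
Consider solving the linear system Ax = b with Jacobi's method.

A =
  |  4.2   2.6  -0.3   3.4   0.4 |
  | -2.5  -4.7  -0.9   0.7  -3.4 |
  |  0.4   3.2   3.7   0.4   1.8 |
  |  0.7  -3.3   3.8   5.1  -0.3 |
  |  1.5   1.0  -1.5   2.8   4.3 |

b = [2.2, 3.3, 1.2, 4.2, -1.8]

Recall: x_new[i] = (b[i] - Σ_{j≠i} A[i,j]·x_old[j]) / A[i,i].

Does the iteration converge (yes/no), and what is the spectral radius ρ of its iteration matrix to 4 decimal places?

no, ρ = 1.2086

Write A = D+L+U with D = diag(4.2, -4.7, 3.7, 5.1, 4.3).
T_J = -D⁻¹(L+U): T[0,1] = -(2.6)/(4.2) = -0.6190; T[0,0] = 0.
  T[0,:] = [+0.0000, -0.6190, +0.0714, -0.8095, -0.0952]
  T[1,:] = [-0.5319, +0.0000, -0.1915, +0.1489, -0.7234]
  T[2,:] = [-0.1081, -0.8649, +0.0000, -0.1081, -0.4865]
  T[3,:] = [-0.1373, +0.6471, -0.7451, +0.0000, +0.0588]
  T[4,:] = [-0.3488, -0.2326, +0.3488, -0.6512, +0.0000]
eigenvalue magnitudes: 1.2086, 0.9623, 0.7158, 0.7158, 0.1460.
spectral radius ρ = 1.2086; 1.2086 > 1, so it fails to converge.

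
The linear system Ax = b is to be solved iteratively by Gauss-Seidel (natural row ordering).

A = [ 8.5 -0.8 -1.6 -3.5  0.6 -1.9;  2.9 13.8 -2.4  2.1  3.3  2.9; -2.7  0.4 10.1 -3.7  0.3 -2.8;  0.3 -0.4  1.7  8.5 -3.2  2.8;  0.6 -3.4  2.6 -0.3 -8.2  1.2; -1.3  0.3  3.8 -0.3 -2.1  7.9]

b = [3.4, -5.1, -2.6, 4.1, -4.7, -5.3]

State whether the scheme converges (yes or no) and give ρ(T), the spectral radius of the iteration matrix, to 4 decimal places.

Diagonal D = diag(8.5, 13.8, 10.1, 8.5, -8.2, 7.9); L, U strict lower/upper.
Gauss-Seidel: T = -(D+L)⁻¹U, row 0 first, T[0,3] = -(-3.5)/(8.5) = +0.4118; later rows by forward substitution.
  T[0,:] = [+0.0000, +0.0941, +0.1882, +0.4118, -0.0706, +0.2235]
  T[1,:] = [+0.0000, -0.0198, +0.1344, -0.2387, -0.2243, -0.2571]
  T[2,:] = [+0.0000, +0.0259, +0.0450, +0.4859, -0.0397, +0.3472]
  T[3,:] = [+0.0000, -0.0094, -0.0093, -0.1229, +0.3763, -0.4188]
  T[4,:] = [+0.0000, +0.0237, -0.0273, +0.2877, +0.0615, +0.3947]
  T[5,:] = [+0.0000, +0.0097, -0.0034, -0.0851, +0.0466, -0.0314]
|roots of det(T-λI)|: 0.5012, 0.2457, 0.1172, 0.1172, 0.0321, 0.0000.
spectral radius ρ = 0.5012; 0.5012 < 1 ⇒ converges.

yes, ρ = 0.5012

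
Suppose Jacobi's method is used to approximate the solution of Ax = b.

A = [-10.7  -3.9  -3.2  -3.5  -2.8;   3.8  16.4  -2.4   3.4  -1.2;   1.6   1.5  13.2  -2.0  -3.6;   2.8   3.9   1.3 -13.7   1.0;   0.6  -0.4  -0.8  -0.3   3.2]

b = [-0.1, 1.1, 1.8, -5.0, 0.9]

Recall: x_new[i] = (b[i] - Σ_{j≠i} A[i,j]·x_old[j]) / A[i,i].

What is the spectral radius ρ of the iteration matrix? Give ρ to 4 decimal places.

0.5612

Let D = diag(-10.7, 16.4, 13.2, -13.7, 3.2); L, U the strict triangles.
T_J = -D⁻¹(L+U): T[1,0] = -(3.8)/(16.4) = -0.2317; T[1,1] = 0.
  T[0,:] = [+0.0000  -0.3645  -0.2991  -0.3271  -0.2617]
  T[1,:] = [-0.2317  +0.0000  +0.1463  -0.2073  +0.0732]
  T[2,:] = [-0.1212  -0.1136  +0.0000  +0.1515  +0.2727]
  T[3,:] = [+0.2044  +0.2847  +0.0949  +0.0000  +0.0730]
  T[4,:] = [-0.1875  +0.1250  +0.2500  +0.0938  +0.0000]
moduli |λ_i(T)| = 0.5612, 0.3453, 0.3453, 0.2341, 0.0194.
spectral radius ρ = 0.5612; 0.5612 < 1 ⇒ converges.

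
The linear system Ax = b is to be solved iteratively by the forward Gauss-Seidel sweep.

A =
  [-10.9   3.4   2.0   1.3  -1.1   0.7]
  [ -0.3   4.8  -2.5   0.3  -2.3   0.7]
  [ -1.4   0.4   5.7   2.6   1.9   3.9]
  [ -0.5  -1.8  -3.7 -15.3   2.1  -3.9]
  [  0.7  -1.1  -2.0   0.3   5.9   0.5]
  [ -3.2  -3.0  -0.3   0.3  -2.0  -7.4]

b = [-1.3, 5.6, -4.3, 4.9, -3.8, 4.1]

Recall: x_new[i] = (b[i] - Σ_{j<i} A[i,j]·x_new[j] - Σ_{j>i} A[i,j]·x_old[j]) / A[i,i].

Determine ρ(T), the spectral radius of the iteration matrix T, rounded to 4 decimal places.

Write A = D+L+U with D = diag(-10.9, 4.8, 5.7, -15.3, 5.9, -7.4).
T_GS = -(D+L)⁻¹U: row 0 first, T[0,2] = -(2)/(-10.9) = +0.1835; later rows by forward substitution.
  T[0,:] = [+0.0000, +0.3119, +0.1835, +0.1193, -0.1009, +0.0642]
  T[1,:] = [+0.0000, +0.0195, +0.5323, -0.0550, +0.4729, -0.1418]
  T[2,:] = [+0.0000, +0.0752, +0.0077, -0.4230, -0.3913, -0.6585]
  T[3,:] = [+0.0000, -0.0307, -0.0705, +0.1049, +0.1796, -0.0811]
  T[4,:] = [+0.0000, -0.0063, +0.0837, -0.1731, -0.0416, -0.3379]
  T[5,:] = [+0.0000, -0.1454, -0.3209, +0.0389, -0.1137, +0.1445]
|roots of det(T-λI)|: 0.6326, 0.2750, 0.2750, 0.1855, 0.0420, 0.0000.
spectral radius ρ = 0.6326; 0.6326 < 1: convergent.

0.6326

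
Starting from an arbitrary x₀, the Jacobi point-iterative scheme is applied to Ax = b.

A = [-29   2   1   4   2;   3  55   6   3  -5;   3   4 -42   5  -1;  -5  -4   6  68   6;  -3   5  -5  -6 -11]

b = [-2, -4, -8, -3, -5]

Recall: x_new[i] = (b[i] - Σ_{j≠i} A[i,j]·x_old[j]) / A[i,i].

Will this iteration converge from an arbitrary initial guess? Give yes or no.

yes

Write A = D+L+U with D = diag(-29, 55, -42, 68, -11).
Jacobi T = -D⁻¹(L+U): T[2,0] = -(3)/(-42) = +0.0714; T[2,2] = 0.
  T[0,:] = [+0.0000  +0.0690  +0.0345  +0.1379  +0.0690]
  T[1,:] = [-0.0545  +0.0000  -0.1091  -0.0545  +0.0909]
  T[2,:] = [+0.0714  +0.0952  +0.0000  +0.1190  -0.0238]
  T[3,:] = [+0.0735  +0.0588  -0.0882  +0.0000  -0.0882]
  T[4,:] = [-0.2727  +0.4545  -0.4545  -0.5455  +0.0000]
|λ(T)| sorted: 0.2993, 0.1834, 0.0974, 0.0974, 0.0456.
ρ = 0.2993; 0.2993 < 1, so it converges for any x₀.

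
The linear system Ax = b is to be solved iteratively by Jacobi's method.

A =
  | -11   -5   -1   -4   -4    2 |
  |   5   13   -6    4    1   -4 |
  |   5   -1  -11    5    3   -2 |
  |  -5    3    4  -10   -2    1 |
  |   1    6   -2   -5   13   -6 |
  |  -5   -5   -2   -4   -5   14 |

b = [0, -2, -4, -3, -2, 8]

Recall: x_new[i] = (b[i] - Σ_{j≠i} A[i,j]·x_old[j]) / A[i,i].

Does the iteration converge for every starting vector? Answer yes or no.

Diagonal D = diag(-11, 13, -11, -10, 13, 14); L, U strict lower/upper.
T_J = -D⁻¹(L+U): T[2,5] = -(-2)/(-11) = -0.1818; T[2,2] = 0.
  T[0,:] = [+0.0000 -0.4545 -0.0909 -0.3636 -0.3636 +0.1818]
  T[1,:] = [-0.3846 +0.0000 +0.4615 -0.3077 -0.0769 +0.3077]
  T[2,:] = [+0.4545 -0.0909 +0.0000 +0.4545 +0.2727 -0.1818]
  T[3,:] = [-0.5000 +0.3000 +0.4000 +0.0000 -0.2000 +0.1000]
  T[4,:] = [-0.0769 -0.4615 +0.1538 +0.3846 +0.0000 +0.4615]
  T[5,:] = [+0.3571 +0.3571 +0.1429 +0.2857 +0.3571 +0.0000]
|roots of det(T-λI)|: 1.1637, 0.6159, 0.4266, 0.4266, 0.2804, 0.2804.
ρ(T) = max|λ| = 1.1637; 1.1637 > 1 ⇒ diverges.

no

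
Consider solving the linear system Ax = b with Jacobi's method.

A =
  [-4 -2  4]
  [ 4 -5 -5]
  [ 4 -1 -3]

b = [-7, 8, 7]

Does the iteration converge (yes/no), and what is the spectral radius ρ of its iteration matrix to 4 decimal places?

no, ρ = 1.2587

Write A = D+L+U with D = diag(-4, -5, -3).
T_J = -D⁻¹(L+U): T[2,0] = -(4)/(-3) = +1.3333; T[2,2] = 0.
  T[0,:] = [+0.0000  -0.5000  +1.0000]
  T[1,:] = [+0.8000  +0.0000  -1.0000]
  T[2,:] = [+1.3333  -0.3333  +0.0000]
|eigenvalues of T|: 1.2587, 0.9093, 0.3495.
ρ(T) = max|λ| = 1.2587; 1.2587 > 1: divergent.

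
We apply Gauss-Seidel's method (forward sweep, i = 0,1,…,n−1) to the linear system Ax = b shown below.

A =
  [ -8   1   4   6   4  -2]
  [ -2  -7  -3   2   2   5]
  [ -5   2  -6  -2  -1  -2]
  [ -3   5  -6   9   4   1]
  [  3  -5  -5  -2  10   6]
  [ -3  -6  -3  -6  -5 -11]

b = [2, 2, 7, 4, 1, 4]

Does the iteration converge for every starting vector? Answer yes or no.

no

Let D = diag(-8, -7, -6, 9, 10, -11); L, U the strict triangles.
T_GS = -(D+L)⁻¹U: row 0 first, T[0,4] = -(4)/(-8) = +0.5000; later rows by forward substitution.
  T[0,:] = [+0.0000 +0.1250 +0.5000 +0.7500 +0.5000 -0.2500]
  T[1,:] = [+0.0000 -0.0357 -0.5714 +0.0714 +0.1429 +0.7857]
  T[2,:] = [+0.0000 -0.1161 -0.6071 -0.9345 -0.5357 +0.1369]
  T[3,:] = [+0.0000 -0.0159 +0.0794 -0.4127 -0.7143 -0.5397]
  T[4,:] = [+0.0000 -0.1166 -0.7234 -0.7391 -0.4893 -0.1716]
  T[5,:] = [+0.0000 +0.0787 +0.6264 +0.5724 +0.5438 -0.0253]
moduli |λ_i(T)| = 1.3335, 0.5538, 0.2745, 0.2745, 0.0233, 0.0000.
ρ = 1.3335; 1.3335 > 1, so it fails to converge.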